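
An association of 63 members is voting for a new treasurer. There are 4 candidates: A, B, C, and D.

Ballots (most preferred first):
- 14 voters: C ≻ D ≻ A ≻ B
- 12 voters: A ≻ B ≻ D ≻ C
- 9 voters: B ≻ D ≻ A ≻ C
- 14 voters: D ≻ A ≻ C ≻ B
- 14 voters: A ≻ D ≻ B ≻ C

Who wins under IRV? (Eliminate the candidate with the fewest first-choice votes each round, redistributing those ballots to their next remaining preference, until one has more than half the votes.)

D

Round 1: A 26, B 9, C 14, D 14. B eliminated.
Round 2: A 26, C 14, D 23. C eliminated.
Round 3: A 26, D 37. D has a majority (≥32).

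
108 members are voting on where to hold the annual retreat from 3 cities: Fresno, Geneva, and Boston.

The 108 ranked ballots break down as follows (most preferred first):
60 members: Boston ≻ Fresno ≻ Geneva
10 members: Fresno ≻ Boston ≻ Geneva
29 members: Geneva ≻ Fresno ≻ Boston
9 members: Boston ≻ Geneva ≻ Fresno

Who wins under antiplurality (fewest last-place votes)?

Last-place votes: Fresno 9, Geneva 70, Boston 29.

Fresno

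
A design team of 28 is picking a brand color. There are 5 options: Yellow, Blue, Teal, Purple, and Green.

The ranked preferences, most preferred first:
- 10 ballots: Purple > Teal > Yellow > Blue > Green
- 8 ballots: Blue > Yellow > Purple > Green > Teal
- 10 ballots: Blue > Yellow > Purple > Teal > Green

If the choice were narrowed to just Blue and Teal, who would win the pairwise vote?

Blue

Blue is ranked above Teal on 18 ballots; Teal above Blue on 10.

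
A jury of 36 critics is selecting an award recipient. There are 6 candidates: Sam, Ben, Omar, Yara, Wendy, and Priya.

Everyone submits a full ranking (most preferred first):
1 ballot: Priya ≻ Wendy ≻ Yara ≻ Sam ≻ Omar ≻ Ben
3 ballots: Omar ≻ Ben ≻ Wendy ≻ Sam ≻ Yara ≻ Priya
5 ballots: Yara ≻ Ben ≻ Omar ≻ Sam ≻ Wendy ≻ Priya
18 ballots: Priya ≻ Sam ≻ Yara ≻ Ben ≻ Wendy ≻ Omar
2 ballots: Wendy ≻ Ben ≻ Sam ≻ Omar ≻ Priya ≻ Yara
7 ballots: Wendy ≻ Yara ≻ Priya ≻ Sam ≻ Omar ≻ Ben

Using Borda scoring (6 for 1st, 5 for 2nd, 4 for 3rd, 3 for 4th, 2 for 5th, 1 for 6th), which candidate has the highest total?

Sam: 1×3 + 3×3 + 5×3 + 18×5 + 2×4 + 7×3 = 146
Ben: 1×1 + 3×5 + 5×5 + 18×3 + 2×5 + 7×1 = 112
Omar: 1×2 + 3×6 + 5×4 + 18×1 + 2×3 + 7×2 = 78
Yara: 1×4 + 3×2 + 5×6 + 18×4 + 2×1 + 7×5 = 149
Wendy: 1×5 + 3×4 + 5×2 + 18×2 + 2×6 + 7×6 = 117
Priya: 1×6 + 3×1 + 5×1 + 18×6 + 2×2 + 7×4 = 154

Priya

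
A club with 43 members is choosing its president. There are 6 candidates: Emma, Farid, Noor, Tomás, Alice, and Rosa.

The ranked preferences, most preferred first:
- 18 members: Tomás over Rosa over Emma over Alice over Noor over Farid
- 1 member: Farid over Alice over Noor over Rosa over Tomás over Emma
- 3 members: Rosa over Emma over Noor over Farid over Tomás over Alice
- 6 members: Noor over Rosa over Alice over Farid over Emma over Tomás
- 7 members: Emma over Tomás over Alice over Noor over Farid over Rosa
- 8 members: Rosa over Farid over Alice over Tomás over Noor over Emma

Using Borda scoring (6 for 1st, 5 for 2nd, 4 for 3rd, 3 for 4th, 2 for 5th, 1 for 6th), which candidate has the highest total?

Emma: 18×4 + 1×1 + 3×5 + 6×2 + 7×6 + 8×1 = 150
Farid: 18×1 + 1×6 + 3×3 + 6×3 + 7×2 + 8×5 = 105
Noor: 18×2 + 1×4 + 3×4 + 6×6 + 7×3 + 8×2 = 125
Tomás: 18×6 + 1×2 + 3×2 + 6×1 + 7×5 + 8×3 = 181
Alice: 18×3 + 1×5 + 3×1 + 6×4 + 7×4 + 8×4 = 146
Rosa: 18×5 + 1×3 + 3×6 + 6×5 + 7×1 + 8×6 = 196

Rosa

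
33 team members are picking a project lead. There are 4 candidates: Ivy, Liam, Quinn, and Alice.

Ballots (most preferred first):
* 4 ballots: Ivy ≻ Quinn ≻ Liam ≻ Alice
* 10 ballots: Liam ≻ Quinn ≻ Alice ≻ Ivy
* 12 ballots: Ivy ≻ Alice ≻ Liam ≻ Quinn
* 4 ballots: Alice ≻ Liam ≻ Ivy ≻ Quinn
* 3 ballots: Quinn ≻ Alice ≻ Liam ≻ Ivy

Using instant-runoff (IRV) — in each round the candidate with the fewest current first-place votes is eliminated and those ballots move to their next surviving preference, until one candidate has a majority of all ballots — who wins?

Liam

Round 1: Ivy 16, Liam 10, Quinn 3, Alice 4. Quinn eliminated.
Round 2: Ivy 16, Liam 10, Alice 7. Alice eliminated.
Round 3: Ivy 16, Liam 17. Liam has a majority (≥17).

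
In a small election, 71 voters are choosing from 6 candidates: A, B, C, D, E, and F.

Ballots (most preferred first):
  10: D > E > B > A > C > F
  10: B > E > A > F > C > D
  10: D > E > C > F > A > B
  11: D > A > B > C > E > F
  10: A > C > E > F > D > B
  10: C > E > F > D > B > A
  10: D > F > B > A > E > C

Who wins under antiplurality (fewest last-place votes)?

E

Last-place votes: A 10, B 20, C 10, D 10, E 0, F 21.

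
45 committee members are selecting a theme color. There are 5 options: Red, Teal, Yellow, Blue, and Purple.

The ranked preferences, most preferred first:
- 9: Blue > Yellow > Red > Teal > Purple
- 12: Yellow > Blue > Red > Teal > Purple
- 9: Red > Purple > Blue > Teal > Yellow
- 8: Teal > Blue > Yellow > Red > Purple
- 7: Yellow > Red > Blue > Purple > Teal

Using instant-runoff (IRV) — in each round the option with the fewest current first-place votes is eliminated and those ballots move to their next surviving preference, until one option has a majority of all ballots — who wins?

Blue

Round 1: Red 9, Teal 8, Yellow 19, Blue 9, Purple 0. Purple eliminated.
Round 2: Red 9, Teal 8, Yellow 19, Blue 9. Teal eliminated.
Round 3: Red 9, Yellow 19, Blue 17. Red eliminated.
Round 4: Yellow 19, Blue 26. Blue has a majority (≥23).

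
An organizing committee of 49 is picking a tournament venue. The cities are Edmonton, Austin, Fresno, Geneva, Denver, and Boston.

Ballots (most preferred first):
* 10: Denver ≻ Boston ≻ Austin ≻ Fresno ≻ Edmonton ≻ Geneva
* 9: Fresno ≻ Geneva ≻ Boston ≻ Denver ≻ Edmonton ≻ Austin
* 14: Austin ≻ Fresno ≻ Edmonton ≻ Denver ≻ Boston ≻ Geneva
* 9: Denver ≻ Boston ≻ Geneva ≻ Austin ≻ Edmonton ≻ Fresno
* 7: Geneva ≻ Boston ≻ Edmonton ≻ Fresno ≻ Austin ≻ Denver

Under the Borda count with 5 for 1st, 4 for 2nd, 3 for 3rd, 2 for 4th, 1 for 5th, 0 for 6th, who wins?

Edmonton: 10×1 + 9×1 + 14×3 + 9×1 + 7×3 = 91
Austin: 10×3 + 9×0 + 14×5 + 9×2 + 7×1 = 125
Fresno: 10×2 + 9×5 + 14×4 + 9×0 + 7×2 = 135
Geneva: 10×0 + 9×4 + 14×0 + 9×3 + 7×5 = 98
Denver: 10×5 + 9×2 + 14×2 + 9×5 + 7×0 = 141
Boston: 10×4 + 9×3 + 14×1 + 9×4 + 7×4 = 145

Boston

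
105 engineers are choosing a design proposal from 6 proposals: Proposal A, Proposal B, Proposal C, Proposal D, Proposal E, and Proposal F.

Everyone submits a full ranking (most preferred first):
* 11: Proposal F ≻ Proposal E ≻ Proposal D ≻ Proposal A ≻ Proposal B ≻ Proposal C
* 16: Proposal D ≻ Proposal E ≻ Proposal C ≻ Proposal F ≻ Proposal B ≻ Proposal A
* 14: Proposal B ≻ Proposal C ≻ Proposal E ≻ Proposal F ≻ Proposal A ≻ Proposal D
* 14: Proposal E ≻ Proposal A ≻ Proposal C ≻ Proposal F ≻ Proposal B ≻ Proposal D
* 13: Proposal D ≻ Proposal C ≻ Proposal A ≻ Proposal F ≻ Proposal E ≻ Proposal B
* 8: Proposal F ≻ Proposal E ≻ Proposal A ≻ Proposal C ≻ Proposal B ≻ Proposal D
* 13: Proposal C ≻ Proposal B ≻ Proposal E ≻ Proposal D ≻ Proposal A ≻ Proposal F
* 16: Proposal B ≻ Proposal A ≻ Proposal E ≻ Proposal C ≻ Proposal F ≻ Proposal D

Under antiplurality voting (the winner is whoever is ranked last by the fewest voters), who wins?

Proposal E

Last-place votes: Proposal A 16, Proposal B 13, Proposal C 11, Proposal D 52, Proposal E 0, Proposal F 13.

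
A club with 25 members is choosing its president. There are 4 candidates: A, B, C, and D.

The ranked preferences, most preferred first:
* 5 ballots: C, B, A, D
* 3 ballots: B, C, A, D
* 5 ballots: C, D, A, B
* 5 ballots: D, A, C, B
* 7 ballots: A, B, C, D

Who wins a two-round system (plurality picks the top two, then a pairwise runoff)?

Round 1 first-place votes: A 7, B 3, C 10, D 5. C and A advance.
Runoff: C is ranked above A on 13 ballots, A above C on 12.

C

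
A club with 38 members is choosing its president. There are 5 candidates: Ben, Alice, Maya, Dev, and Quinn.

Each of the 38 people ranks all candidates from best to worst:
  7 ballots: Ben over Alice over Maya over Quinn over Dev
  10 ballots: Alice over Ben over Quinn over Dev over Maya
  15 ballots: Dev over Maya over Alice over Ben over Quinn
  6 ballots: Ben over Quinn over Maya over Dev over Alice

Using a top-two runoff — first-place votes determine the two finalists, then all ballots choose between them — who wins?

Ben

Round 1 first-place votes: Ben 13, Alice 10, Maya 0, Dev 15, Quinn 0. Dev and Ben advance.
Runoff: Dev is ranked above Ben on 15 ballots, Ben above Dev on 23.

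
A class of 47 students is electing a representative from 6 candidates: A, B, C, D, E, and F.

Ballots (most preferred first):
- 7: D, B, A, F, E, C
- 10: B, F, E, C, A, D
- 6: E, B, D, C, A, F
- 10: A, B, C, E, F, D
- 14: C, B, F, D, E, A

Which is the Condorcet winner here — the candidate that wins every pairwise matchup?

B vs A: 37–10
B vs C: 33–14
B vs D: 40–7
B vs E: 41–6
B vs F: 47–0
B beats every other candidate.

B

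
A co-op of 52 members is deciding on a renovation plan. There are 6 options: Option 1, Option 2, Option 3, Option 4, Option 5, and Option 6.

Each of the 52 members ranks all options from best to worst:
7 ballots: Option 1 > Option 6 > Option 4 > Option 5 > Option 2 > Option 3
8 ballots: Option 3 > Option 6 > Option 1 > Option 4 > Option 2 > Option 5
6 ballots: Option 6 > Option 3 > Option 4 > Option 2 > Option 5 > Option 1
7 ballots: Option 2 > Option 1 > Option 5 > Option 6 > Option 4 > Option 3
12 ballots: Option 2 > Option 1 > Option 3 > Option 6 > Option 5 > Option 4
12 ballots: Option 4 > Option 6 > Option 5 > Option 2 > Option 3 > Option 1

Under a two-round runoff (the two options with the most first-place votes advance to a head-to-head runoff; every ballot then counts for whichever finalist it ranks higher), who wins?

Option 4

Round 1 first-place votes: Option 1 7, Option 2 19, Option 3 8, Option 4 12, Option 5 0, Option 6 6. Option 2 and Option 4 advance.
Runoff: Option 2 is ranked above Option 4 on 19 ballots, Option 4 above Option 2 on 33.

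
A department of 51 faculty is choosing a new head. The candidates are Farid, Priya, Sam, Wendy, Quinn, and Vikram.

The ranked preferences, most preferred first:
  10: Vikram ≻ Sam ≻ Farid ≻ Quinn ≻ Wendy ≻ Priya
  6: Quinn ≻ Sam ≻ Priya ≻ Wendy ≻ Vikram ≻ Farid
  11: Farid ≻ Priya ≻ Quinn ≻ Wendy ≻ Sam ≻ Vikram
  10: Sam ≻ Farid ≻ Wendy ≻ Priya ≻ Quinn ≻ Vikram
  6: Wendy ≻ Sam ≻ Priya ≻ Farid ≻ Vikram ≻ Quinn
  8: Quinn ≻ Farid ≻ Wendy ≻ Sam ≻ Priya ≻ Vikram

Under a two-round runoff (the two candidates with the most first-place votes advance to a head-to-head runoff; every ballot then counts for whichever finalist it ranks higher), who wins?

Round 1 first-place votes: Farid 11, Priya 0, Sam 10, Wendy 6, Quinn 14, Vikram 10. Quinn and Farid advance.
Runoff: Quinn is ranked above Farid on 14 ballots, Farid above Quinn on 37.

Farid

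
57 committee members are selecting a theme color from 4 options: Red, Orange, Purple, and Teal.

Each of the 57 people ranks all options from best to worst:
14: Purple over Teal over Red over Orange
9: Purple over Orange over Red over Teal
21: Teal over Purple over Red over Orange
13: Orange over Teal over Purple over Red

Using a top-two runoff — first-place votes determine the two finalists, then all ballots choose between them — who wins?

Round 1 first-place votes: Red 0, Orange 13, Purple 23, Teal 21. Purple and Teal advance.
Runoff: Purple is ranked above Teal on 23 ballots, Teal above Purple on 34.

Teal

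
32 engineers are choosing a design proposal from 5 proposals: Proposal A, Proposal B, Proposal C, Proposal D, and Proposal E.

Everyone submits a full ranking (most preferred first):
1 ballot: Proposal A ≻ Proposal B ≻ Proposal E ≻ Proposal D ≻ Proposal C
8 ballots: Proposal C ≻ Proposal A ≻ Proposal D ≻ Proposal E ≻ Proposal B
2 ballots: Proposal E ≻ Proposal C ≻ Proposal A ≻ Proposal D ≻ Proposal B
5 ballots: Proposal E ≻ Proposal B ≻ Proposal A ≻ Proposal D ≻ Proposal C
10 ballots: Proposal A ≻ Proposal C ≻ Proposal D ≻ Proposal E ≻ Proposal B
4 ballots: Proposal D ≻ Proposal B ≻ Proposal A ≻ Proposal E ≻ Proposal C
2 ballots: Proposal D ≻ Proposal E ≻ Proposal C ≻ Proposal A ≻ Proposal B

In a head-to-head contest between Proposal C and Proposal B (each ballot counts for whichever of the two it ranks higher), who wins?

Proposal C

Proposal C is ranked above Proposal B on 22 ballots; Proposal B above Proposal C on 10.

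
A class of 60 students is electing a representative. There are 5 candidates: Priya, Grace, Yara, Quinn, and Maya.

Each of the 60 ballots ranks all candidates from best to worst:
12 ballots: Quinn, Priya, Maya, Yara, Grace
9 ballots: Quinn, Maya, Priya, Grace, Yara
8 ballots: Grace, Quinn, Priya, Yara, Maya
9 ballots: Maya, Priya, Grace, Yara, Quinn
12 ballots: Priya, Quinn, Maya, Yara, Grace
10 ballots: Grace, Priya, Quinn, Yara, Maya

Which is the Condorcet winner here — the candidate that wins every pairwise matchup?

Priya

Priya vs Grace: 42–18
Priya vs Yara: 60–0
Priya vs Quinn: 31–29
Priya vs Maya: 42–18
Priya beats every other candidate.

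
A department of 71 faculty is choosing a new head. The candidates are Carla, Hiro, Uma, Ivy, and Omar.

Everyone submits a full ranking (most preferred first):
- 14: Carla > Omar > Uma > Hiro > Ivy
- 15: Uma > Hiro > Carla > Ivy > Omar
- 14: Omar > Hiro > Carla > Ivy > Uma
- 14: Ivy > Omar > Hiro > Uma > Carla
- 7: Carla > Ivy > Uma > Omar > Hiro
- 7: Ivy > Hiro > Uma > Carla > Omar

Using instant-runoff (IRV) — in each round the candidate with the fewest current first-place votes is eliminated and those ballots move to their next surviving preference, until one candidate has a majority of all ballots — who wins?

Round 1: Carla 21, Hiro 0, Uma 15, Ivy 21, Omar 14. Hiro eliminated.
Round 2: Carla 21, Uma 15, Ivy 21, Omar 14. Omar eliminated.
Round 3: Carla 35, Uma 15, Ivy 21. Uma eliminated.
Round 4: Carla 50, Ivy 21. Carla has a majority (≥36).

Carla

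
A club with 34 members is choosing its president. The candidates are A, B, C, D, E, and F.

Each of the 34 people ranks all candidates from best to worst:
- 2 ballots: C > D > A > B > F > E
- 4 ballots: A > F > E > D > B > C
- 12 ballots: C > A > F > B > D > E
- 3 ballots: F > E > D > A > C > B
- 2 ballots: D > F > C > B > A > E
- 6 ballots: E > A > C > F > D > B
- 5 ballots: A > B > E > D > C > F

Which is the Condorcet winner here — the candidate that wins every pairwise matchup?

A

A vs B: 32–2
A vs C: 18–16
A vs D: 27–7
A vs E: 25–9
A vs F: 29–5
A beats every other candidate.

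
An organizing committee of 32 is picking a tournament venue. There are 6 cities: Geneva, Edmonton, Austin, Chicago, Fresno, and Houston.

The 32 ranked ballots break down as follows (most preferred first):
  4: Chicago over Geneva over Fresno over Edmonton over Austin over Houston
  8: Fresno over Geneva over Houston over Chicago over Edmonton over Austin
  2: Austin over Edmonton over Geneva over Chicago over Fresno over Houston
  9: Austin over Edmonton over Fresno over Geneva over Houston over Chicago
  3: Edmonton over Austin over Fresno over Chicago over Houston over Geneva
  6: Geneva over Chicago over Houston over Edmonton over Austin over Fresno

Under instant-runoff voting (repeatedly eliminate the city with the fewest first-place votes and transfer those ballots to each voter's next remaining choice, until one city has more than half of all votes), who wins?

Geneva

Round 1: Geneva 6, Edmonton 3, Austin 11, Chicago 4, Fresno 8, Houston 0. Houston eliminated.
Round 2: Geneva 6, Edmonton 3, Austin 11, Chicago 4, Fresno 8. Edmonton eliminated.
Round 3: Geneva 6, Austin 14, Chicago 4, Fresno 8. Chicago eliminated.
Round 4: Geneva 10, Austin 14, Fresno 8. Fresno eliminated.
Round 5: Geneva 18, Austin 14. Geneva has a majority (≥17).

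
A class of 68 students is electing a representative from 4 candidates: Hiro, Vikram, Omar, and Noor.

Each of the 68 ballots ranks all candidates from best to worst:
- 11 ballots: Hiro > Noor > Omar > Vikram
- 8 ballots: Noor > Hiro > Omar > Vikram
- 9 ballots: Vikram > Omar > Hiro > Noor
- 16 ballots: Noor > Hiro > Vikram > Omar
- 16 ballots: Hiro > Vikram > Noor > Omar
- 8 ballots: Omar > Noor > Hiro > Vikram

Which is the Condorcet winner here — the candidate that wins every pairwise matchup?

Hiro vs Vikram: 59–9
Hiro vs Omar: 51–17
Hiro vs Noor: 36–32
Hiro beats every other candidate.

Hiro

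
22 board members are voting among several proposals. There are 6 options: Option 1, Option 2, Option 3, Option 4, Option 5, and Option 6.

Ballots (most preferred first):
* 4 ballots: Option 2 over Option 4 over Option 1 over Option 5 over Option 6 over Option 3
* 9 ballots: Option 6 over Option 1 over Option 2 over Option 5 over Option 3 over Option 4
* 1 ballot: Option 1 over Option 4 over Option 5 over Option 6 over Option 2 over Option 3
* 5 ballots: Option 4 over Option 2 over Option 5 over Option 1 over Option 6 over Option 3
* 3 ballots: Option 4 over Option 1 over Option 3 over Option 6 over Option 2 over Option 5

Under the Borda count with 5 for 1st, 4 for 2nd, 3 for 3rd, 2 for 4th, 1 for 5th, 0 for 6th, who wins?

Option 1

Option 1: 4×3 + 9×4 + 1×5 + 5×2 + 3×4 = 75
Option 2: 4×5 + 9×3 + 1×1 + 5×4 + 3×1 = 71
Option 3: 4×0 + 9×1 + 1×0 + 5×0 + 3×3 = 18
Option 4: 4×4 + 9×0 + 1×4 + 5×5 + 3×5 = 60
Option 5: 4×2 + 9×2 + 1×3 + 5×3 + 3×0 = 44
Option 6: 4×1 + 9×5 + 1×2 + 5×1 + 3×2 = 62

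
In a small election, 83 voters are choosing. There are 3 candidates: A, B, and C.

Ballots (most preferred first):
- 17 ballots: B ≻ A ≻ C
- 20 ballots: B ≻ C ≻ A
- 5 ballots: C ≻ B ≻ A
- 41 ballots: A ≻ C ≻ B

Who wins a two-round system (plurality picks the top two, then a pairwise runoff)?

Round 1 first-place votes: A 41, B 37, C 5. A and B advance.
Runoff: A is ranked above B on 41 ballots, B above A on 42.

B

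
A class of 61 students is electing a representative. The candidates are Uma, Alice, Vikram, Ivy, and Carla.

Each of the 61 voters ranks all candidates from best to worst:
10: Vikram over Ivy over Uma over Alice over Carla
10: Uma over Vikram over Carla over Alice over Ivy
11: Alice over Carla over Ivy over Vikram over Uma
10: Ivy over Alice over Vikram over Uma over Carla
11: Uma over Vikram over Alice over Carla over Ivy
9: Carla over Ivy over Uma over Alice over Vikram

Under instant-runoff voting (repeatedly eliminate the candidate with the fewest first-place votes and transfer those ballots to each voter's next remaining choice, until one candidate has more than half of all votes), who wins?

Round 1: Uma 21, Alice 11, Vikram 10, Ivy 10, Carla 9. Carla eliminated.
Round 2: Uma 21, Alice 11, Vikram 10, Ivy 19. Vikram eliminated.
Round 3: Uma 21, Alice 11, Ivy 29. Alice eliminated.
Round 4: Uma 21, Ivy 40. Ivy has a majority (≥31).

Ivy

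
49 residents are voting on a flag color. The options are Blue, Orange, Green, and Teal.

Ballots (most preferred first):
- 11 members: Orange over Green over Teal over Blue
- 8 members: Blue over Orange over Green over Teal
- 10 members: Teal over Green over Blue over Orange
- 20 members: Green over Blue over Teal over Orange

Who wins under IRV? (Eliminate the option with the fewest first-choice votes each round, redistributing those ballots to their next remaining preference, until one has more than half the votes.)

Round 1: Blue 8, Orange 11, Green 20, Teal 10. Blue eliminated.
Round 2: Orange 19, Green 20, Teal 10. Teal eliminated.
Round 3: Orange 19, Green 30. Green has a majority (≥25).

Green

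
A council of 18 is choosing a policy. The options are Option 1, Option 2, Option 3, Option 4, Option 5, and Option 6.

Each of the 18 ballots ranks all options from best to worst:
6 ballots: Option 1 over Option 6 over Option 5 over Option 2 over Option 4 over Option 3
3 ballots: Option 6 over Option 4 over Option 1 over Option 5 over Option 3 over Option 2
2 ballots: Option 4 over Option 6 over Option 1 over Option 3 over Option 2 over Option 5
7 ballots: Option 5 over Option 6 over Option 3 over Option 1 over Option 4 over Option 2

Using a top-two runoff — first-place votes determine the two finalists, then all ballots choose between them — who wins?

Option 1

Round 1 first-place votes: Option 1 6, Option 2 0, Option 3 0, Option 4 2, Option 5 7, Option 6 3. Option 5 and Option 1 advance.
Runoff: Option 5 is ranked above Option 1 on 7 ballots, Option 1 above Option 5 on 11.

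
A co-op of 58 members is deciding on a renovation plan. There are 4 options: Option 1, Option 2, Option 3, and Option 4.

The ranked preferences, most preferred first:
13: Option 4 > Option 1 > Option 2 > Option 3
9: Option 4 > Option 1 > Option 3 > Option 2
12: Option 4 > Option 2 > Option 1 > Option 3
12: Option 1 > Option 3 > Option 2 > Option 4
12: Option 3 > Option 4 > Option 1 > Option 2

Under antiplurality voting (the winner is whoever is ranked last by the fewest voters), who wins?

Option 1

Last-place votes: Option 1 0, Option 2 21, Option 3 25, Option 4 12.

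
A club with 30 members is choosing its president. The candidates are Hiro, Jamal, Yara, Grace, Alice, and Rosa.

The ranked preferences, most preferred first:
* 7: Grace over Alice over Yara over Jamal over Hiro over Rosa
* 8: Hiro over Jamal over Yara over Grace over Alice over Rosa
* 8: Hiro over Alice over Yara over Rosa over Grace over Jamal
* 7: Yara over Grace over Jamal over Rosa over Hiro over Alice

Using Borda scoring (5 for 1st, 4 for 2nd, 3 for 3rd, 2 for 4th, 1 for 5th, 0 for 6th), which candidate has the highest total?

Yara

Hiro: 7×1 + 8×5 + 8×5 + 7×1 = 94
Jamal: 7×2 + 8×4 + 8×0 + 7×3 = 67
Yara: 7×3 + 8×3 + 8×3 + 7×5 = 104
Grace: 7×5 + 8×2 + 8×1 + 7×4 = 87
Alice: 7×4 + 8×1 + 8×4 + 7×0 = 68
Rosa: 7×0 + 8×0 + 8×2 + 7×2 = 30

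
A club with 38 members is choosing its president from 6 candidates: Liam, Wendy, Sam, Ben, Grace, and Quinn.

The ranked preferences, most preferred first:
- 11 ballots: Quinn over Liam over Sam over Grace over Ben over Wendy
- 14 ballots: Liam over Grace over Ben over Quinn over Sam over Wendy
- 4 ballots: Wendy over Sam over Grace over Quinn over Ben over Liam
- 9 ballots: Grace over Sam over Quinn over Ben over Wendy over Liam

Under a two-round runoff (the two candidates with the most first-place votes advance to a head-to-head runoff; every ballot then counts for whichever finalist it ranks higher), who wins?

Quinn

Round 1 first-place votes: Liam 14, Wendy 4, Sam 0, Ben 0, Grace 9, Quinn 11. Liam and Quinn advance.
Runoff: Liam is ranked above Quinn on 14 ballots, Quinn above Liam on 24.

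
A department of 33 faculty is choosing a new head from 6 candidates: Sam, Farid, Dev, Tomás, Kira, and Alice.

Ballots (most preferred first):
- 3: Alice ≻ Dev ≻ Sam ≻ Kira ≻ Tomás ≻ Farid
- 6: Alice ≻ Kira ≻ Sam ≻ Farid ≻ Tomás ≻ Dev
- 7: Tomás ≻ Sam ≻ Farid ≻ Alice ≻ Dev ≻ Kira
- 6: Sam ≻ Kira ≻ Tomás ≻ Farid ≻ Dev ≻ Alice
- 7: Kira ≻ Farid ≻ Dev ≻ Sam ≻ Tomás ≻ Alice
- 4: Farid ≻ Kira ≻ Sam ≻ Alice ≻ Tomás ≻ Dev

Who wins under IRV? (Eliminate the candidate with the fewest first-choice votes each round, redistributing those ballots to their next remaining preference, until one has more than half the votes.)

Round 1: Sam 6, Farid 4, Dev 0, Tomás 7, Kira 7, Alice 9. Dev eliminated.
Round 2: Sam 6, Farid 4, Tomás 7, Kira 7, Alice 9. Farid eliminated.
Round 3: Sam 6, Tomás 7, Kira 11, Alice 9. Sam eliminated.
Round 4: Tomás 7, Kira 17, Alice 9. Kira has a majority (≥17).

Kira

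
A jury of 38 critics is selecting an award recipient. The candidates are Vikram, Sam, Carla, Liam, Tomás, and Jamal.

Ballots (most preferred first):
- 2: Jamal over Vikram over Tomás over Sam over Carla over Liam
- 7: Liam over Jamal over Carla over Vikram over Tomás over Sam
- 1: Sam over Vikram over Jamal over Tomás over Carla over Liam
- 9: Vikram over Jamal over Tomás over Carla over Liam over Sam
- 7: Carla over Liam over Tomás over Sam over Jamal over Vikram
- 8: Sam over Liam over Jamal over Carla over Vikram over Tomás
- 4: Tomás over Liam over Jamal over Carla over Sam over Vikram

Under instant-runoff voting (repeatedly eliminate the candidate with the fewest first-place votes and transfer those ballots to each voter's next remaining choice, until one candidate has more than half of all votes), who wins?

Round 1: Vikram 9, Sam 9, Carla 7, Liam 7, Tomás 4, Jamal 2. Jamal eliminated.
Round 2: Vikram 11, Sam 9, Carla 7, Liam 7, Tomás 4. Tomás eliminated.
Round 3: Vikram 11, Sam 9, Carla 7, Liam 11. Carla eliminated.
Round 4: Vikram 11, Sam 9, Liam 18. Sam eliminated.
Round 5: Vikram 12, Liam 26. Liam has a majority (≥20).

Liam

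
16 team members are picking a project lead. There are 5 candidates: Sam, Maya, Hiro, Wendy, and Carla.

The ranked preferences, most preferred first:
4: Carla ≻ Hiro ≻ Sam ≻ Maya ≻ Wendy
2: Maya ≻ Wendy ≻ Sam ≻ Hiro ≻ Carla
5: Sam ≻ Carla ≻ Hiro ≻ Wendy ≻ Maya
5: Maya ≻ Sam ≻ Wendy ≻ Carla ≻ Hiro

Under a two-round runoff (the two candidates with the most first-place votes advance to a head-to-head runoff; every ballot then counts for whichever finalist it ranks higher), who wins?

Round 1 first-place votes: Sam 5, Maya 7, Hiro 0, Wendy 0, Carla 4. Maya and Sam advance.
Runoff: Maya is ranked above Sam on 7 ballots, Sam above Maya on 9.

Sam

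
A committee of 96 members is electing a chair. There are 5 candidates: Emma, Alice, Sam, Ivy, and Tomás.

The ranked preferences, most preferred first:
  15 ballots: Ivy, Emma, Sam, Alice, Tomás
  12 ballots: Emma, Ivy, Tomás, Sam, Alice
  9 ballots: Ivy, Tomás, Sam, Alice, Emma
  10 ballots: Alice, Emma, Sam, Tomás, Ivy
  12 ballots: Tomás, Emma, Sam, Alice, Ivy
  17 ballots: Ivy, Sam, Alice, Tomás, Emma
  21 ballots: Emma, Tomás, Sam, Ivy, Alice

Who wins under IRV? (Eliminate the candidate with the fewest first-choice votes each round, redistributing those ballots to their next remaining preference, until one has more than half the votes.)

Emma

Round 1: Emma 33, Alice 10, Sam 0, Ivy 41, Tomás 12. Sam eliminated.
Round 2: Emma 33, Alice 10, Ivy 41, Tomás 12. Alice eliminated.
Round 3: Emma 43, Ivy 41, Tomás 12. Tomás eliminated.
Round 4: Emma 55, Ivy 41. Emma has a majority (≥49).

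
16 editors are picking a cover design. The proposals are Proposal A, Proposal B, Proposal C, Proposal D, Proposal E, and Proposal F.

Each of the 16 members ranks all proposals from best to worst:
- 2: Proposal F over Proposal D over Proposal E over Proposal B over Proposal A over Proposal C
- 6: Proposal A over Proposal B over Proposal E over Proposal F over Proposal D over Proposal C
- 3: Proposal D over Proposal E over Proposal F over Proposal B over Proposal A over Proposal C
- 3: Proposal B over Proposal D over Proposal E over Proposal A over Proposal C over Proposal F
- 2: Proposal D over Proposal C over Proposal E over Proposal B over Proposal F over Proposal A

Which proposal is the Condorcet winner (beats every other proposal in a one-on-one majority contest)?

Proposal B vs Proposal A: 10–6
Proposal B vs Proposal C: 14–2
Proposal B vs Proposal D: 9–7
Proposal B vs Proposal E: 9–7
Proposal B vs Proposal F: 11–5
Proposal B beats every other proposal.

Proposal B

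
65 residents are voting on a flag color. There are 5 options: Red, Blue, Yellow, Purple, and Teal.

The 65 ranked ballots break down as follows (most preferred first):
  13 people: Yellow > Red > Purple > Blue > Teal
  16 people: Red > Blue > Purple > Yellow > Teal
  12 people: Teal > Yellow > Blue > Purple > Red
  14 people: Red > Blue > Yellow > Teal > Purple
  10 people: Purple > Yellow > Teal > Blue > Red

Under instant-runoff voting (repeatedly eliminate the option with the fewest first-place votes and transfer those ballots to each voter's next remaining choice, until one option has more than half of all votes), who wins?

Round 1: Red 30, Blue 0, Yellow 13, Purple 10, Teal 12. Blue eliminated.
Round 2: Red 30, Yellow 13, Purple 10, Teal 12. Purple eliminated.
Round 3: Red 30, Yellow 23, Teal 12. Teal eliminated.
Round 4: Red 30, Yellow 35. Yellow has a majority (≥33).

Yellow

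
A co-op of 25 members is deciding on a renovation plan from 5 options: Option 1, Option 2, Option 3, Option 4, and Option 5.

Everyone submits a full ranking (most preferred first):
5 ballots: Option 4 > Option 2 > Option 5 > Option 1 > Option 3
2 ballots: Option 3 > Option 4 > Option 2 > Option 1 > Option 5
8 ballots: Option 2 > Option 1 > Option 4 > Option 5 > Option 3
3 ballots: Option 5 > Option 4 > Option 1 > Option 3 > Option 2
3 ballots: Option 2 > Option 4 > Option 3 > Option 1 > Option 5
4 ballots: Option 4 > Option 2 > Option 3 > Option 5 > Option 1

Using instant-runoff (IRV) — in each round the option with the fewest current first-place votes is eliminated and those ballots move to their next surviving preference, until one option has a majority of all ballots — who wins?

Option 4

Round 1: Option 1 0, Option 2 11, Option 3 2, Option 4 9, Option 5 3. Option 1 eliminated.
Round 2: Option 2 11, Option 3 2, Option 4 9, Option 5 3. Option 3 eliminated.
Round 3: Option 2 11, Option 4 11, Option 5 3. Option 5 eliminated.
Round 4: Option 2 11, Option 4 14. Option 4 has a majority (≥13).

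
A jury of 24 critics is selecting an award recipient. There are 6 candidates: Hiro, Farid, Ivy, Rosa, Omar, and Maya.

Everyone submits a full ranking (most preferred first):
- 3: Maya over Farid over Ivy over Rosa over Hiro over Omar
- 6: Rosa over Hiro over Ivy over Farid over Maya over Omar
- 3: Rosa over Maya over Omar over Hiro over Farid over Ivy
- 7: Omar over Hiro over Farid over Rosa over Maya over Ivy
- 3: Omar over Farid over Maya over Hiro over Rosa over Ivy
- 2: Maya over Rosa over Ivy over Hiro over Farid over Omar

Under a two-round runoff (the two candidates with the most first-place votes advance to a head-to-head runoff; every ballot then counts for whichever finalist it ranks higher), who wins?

Rosa

Round 1 first-place votes: Hiro 0, Farid 0, Ivy 0, Rosa 9, Omar 10, Maya 5. Omar and Rosa advance.
Runoff: Omar is ranked above Rosa on 10 ballots, Rosa above Omar on 14.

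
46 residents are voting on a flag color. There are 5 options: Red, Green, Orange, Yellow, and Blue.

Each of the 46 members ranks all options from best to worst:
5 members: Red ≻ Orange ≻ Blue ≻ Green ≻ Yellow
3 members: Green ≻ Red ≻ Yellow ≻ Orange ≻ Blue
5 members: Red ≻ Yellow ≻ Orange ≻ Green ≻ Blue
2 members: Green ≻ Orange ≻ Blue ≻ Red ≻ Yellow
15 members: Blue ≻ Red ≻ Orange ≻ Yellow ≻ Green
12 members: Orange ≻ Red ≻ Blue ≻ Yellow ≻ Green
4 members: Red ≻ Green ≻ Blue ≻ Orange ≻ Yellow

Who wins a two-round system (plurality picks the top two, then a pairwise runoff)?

Red

Round 1 first-place votes: Red 14, Green 5, Orange 12, Yellow 0, Blue 15. Blue and Red advance.
Runoff: Blue is ranked above Red on 17 ballots, Red above Blue on 29.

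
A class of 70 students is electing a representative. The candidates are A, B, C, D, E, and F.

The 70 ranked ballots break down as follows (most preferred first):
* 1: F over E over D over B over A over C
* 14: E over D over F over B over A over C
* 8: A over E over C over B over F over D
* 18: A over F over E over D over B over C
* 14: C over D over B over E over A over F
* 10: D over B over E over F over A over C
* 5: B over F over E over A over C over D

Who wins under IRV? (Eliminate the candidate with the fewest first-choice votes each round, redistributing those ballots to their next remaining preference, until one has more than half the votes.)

Round 1: A 26, B 5, C 14, D 10, E 14, F 1. F eliminated.
Round 2: A 26, B 5, C 14, D 10, E 15. B eliminated.
Round 3: A 26, C 14, D 10, E 20. D eliminated.
Round 4: A 26, C 14, E 30. C eliminated.
Round 5: A 26, E 44. E has a majority (≥36).

E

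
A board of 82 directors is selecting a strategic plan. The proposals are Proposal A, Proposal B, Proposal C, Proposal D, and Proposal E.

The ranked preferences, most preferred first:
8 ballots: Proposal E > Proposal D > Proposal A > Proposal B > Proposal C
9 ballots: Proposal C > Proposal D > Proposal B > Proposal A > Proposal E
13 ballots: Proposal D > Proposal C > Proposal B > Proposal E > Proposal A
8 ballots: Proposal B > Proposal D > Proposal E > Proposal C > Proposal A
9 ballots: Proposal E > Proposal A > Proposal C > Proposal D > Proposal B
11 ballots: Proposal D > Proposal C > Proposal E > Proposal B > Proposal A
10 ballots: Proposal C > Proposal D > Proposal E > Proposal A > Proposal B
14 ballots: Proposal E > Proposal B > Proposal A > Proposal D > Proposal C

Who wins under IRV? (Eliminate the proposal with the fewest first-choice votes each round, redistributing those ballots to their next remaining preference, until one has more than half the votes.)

Proposal D

Round 1: Proposal A 0, Proposal B 8, Proposal C 19, Proposal D 24, Proposal E 31. Proposal A eliminated.
Round 2: Proposal B 8, Proposal C 19, Proposal D 24, Proposal E 31. Proposal B eliminated.
Round 3: Proposal C 19, Proposal D 32, Proposal E 31. Proposal C eliminated.
Round 4: Proposal D 51, Proposal E 31. Proposal D has a majority (≥42).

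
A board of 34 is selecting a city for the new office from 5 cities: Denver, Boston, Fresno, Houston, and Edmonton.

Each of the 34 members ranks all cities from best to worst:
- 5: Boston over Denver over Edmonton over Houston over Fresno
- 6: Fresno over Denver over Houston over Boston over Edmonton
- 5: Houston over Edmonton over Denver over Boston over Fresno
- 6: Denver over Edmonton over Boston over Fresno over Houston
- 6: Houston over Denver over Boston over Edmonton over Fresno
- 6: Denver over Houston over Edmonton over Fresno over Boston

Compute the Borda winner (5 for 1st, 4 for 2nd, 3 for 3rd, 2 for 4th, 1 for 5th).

Denver

Denver: 5×4 + 6×4 + 5×3 + 6×5 + 6×4 + 6×5 = 143
Boston: 5×5 + 6×2 + 5×2 + 6×3 + 6×3 + 6×1 = 89
Fresno: 5×1 + 6×5 + 5×1 + 6×2 + 6×1 + 6×2 = 70
Houston: 5×2 + 6×3 + 5×5 + 6×1 + 6×5 + 6×4 = 113
Edmonton: 5×3 + 6×1 + 5×4 + 6×4 + 6×2 + 6×3 = 95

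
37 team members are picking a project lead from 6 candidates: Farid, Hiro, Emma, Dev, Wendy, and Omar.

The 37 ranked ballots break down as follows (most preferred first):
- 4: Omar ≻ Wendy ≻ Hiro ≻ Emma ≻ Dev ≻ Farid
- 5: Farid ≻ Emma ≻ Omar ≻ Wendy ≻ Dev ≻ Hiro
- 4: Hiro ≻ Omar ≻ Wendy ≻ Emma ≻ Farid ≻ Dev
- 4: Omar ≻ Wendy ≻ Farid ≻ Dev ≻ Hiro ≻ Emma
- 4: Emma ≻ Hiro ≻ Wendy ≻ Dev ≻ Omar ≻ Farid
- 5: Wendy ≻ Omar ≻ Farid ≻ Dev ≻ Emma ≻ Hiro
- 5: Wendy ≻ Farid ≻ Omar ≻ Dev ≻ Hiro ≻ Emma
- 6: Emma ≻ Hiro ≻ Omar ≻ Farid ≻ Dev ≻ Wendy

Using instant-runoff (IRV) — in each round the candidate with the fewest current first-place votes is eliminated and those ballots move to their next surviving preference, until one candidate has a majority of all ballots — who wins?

Omar

Round 1: Farid 5, Hiro 4, Emma 10, Dev 0, Wendy 10, Omar 8. Dev eliminated.
Round 2: Farid 5, Hiro 4, Emma 10, Wendy 10, Omar 8. Hiro eliminated.
Round 3: Farid 5, Emma 10, Wendy 10, Omar 12. Farid eliminated.
Round 4: Emma 15, Wendy 10, Omar 12. Wendy eliminated.
Round 5: Emma 15, Omar 22. Omar has a majority (≥19).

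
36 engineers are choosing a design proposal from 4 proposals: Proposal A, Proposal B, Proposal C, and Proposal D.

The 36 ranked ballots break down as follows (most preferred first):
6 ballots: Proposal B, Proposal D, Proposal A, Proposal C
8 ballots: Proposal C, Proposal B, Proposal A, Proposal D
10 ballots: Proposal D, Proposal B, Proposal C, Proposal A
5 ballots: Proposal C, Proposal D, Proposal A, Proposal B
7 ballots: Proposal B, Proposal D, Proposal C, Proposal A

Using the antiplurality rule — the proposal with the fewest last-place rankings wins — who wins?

Last-place votes: Proposal A 17, Proposal B 5, Proposal C 6, Proposal D 8.

Proposal B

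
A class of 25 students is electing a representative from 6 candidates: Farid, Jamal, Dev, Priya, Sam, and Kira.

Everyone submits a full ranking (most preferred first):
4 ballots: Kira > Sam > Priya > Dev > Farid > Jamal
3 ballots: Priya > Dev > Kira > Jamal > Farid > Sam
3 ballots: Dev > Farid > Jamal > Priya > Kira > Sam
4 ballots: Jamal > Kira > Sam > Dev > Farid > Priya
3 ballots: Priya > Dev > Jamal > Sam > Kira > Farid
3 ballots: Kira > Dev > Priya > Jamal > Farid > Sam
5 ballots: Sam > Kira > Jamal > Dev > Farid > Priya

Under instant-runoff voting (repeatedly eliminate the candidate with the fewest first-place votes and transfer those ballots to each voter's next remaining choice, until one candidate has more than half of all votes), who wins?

Round 1: Farid 0, Jamal 4, Dev 3, Priya 6, Sam 5, Kira 7. Farid eliminated.
Round 2: Jamal 4, Dev 3, Priya 6, Sam 5, Kira 7. Dev eliminated.
Round 3: Jamal 7, Priya 6, Sam 5, Kira 7. Sam eliminated.
Round 4: Jamal 7, Priya 6, Kira 12. Priya eliminated.
Round 5: Jamal 10, Kira 15. Kira has a majority (≥13).

Kira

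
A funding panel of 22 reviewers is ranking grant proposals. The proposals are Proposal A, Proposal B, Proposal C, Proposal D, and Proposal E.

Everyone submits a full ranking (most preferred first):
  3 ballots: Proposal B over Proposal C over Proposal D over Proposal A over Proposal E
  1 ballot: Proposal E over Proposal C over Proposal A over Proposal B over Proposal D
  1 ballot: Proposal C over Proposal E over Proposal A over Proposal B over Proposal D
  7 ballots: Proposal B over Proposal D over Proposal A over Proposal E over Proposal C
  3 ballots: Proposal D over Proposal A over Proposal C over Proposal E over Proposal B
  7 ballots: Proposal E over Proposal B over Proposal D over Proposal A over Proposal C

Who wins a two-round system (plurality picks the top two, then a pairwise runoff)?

Round 1 first-place votes: Proposal A 0, Proposal B 10, Proposal C 1, Proposal D 3, Proposal E 8. Proposal B and Proposal E advance.
Runoff: Proposal B is ranked above Proposal E on 10 ballots, Proposal E above Proposal B on 12.

Proposal E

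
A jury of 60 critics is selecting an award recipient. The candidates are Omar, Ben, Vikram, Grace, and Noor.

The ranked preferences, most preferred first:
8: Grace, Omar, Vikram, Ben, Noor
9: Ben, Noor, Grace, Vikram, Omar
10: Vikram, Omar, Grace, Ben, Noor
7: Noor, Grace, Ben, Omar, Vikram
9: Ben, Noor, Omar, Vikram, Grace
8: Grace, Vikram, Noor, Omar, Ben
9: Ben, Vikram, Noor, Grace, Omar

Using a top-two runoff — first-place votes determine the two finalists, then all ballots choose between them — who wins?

Round 1 first-place votes: Omar 0, Ben 27, Vikram 10, Grace 16, Noor 7. Ben and Grace advance.
Runoff: Ben is ranked above Grace on 27 ballots, Grace above Ben on 33.

Grace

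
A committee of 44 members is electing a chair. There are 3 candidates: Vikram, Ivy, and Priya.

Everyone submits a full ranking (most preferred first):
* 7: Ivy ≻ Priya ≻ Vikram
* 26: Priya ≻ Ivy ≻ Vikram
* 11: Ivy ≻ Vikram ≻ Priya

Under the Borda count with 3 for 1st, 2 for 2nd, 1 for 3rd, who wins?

Ivy

Vikram: 7×1 + 26×1 + 11×2 = 55
Ivy: 7×3 + 26×2 + 11×3 = 106
Priya: 7×2 + 26×3 + 11×1 = 103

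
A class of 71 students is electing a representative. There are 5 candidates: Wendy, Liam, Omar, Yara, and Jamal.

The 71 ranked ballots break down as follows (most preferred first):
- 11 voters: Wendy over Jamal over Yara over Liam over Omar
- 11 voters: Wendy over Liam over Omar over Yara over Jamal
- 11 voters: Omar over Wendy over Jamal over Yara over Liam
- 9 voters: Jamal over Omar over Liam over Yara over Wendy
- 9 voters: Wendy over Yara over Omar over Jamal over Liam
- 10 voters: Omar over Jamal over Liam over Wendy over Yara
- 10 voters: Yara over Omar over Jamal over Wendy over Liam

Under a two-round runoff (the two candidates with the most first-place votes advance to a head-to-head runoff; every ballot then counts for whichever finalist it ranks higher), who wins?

Omar

Round 1 first-place votes: Wendy 31, Liam 0, Omar 21, Yara 10, Jamal 9. Wendy and Omar advance.
Runoff: Wendy is ranked above Omar on 31 ballots, Omar above Wendy on 40.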